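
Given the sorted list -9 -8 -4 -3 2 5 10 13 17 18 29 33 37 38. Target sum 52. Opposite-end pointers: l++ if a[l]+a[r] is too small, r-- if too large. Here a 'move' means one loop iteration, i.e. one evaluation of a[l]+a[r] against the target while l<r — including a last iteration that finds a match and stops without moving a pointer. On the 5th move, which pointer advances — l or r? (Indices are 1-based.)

l

l=1 r=14: -9+38=29 <52, l++
l=2 r=14: -8+38=30 <52, l++
l=3 r=14: -4+38=34 <52, l++
l=4 r=14: -3+38=35 <52, l++
l=5 r=14: 2+38=40 <52, l++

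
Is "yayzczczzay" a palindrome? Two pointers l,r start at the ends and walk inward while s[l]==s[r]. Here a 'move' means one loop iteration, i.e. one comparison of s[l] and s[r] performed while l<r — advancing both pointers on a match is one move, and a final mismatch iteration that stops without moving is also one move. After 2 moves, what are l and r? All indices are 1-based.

l=3, r=9

[1,11] 'y'=='y' → l++,r--
[2,10] 'a'=='a' → l++,r--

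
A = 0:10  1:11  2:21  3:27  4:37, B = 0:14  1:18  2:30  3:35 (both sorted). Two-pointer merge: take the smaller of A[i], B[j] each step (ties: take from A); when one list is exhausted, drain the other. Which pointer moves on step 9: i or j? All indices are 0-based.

i

i=0 j=0: A[i]=10<=B[j]=14 take 10, i++
i=1 j=0: A[i]=11<=B[j]=14 take 11, i++
i=2 j=0: A[i]=21>B[j]=14 take 14, j++
i=2 j=1: A[i]=21>B[j]=18 take 18, j++
i=2 j=2: A[i]=21<=B[j]=30 take 21, i++
i=3 j=2: A[i]=27<=B[j]=30 take 27, i++
i=4 j=2: A[i]=37>B[j]=30 take 30, j++
i=4 j=3: A[i]=37>B[j]=35 take 35, j++
i=4 j=4: B done, take A[i]=37, i++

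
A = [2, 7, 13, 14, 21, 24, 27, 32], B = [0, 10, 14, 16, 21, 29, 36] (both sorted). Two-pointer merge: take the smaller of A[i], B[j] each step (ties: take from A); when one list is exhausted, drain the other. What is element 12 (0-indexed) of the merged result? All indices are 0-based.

i=0 j=0: A[i]=2>B[j]=0 take 0, j++
i=0 j=1: A[i]=2<=B[j]=10 take 2, i++
i=1 j=1: A[i]=7<=B[j]=10 take 7, i++
i=2 j=1: A[i]=13>B[j]=10 take 10, j++
i=2 j=2: A[i]=13<=B[j]=14 take 13, i++
i=3 j=2: A[i]=14<=B[j]=14 take 14, i++
i=4 j=2: A[i]=21>B[j]=14 take 14, j++
i=4 j=3: A[i]=21>B[j]=16 take 16, j++
i=4 j=4: A[i]=21<=B[j]=21 take 21, i++
i=5 j=4: A[i]=24>B[j]=21 take 21, j++
i=5 j=5: A[i]=24<=B[j]=29 take 24, i++
i=6 j=5: A[i]=27<=B[j]=29 take 27, i++
i=7 j=5: A[i]=32>B[j]=29 take 29, j++
i=7 j=6: A[i]=32<=B[j]=36 take 32, i++
i=8 j=6: A done, take B[j]=36, j++

merged[12] = 29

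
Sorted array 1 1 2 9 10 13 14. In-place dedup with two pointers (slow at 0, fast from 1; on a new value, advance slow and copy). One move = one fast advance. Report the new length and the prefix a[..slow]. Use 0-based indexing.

(s=0,f=1) a[fast]=1=a[slow] dup → fast++
(s=0,f=2) a[fast]=2≠a[slow]=1 write a[1]=2 → slow++,fast++
(s=1,f=3) a[fast]=9≠a[slow]=2 write a[2]=9 → slow++,fast++
(s=2,f=4) a[fast]=10≠a[slow]=9 write a[3]=10 → slow++,fast++
(s=3,f=5) a[fast]=13≠a[slow]=10 write a[4]=13 → slow++,fast++
(s=4,f=6) a[fast]=14≠a[slow]=13 write a[5]=14 → slow++,fast++

length 6; prefix = [1, 2, 9, 10, 13, 14]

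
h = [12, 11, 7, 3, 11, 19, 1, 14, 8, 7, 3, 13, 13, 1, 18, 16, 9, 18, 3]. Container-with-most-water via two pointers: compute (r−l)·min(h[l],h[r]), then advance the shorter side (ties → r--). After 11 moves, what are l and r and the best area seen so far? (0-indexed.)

l=5, r=12, best area=216

l=0 r=18: min(12,3)*18=54 best=54 *, r--
l=0 r=17: min(12,18)*17=204 best=204 *, l++
l=1 r=17: min(11,18)*16=176 best=204, l++
l=2 r=17: min(7,18)*15=105 best=204, l++
l=3 r=17: min(3,18)*14=42 best=204, l++
l=4 r=17: min(11,18)*13=143 best=204, l++
l=5 r=17: min(19,18)*12=216 best=216 *, r--
l=5 r=16: min(19,9)*11=99 best=216, r--
l=5 r=15: min(19,16)*10=160 best=216, r--
l=5 r=14: min(19,18)*9=162 best=216, r--
l=5 r=13: min(19,1)*8=8 best=216, r--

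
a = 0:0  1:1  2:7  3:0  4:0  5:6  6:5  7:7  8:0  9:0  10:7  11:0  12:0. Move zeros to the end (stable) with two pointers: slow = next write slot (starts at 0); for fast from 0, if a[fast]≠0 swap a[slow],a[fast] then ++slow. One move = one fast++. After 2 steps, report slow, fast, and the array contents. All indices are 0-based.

(s=0,f=0) a[fast]=0 → fast++
(s=0,f=1) a[fast]=1≠0 swap→a[0]=1 → slow++,fast++

slow=1, fast=2, a=[1, 0, 7, 0, 0, 6, 5, 7, 0, 0, 7, 0, 0]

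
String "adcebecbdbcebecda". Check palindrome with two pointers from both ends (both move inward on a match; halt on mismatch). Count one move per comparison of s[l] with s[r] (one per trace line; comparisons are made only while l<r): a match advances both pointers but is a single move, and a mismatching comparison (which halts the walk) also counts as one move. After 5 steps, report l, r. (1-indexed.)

l=1 r=17: 'a'=='a', l++,r--
l=2 r=16: 'd'=='d', l++,r--
l=3 r=15: 'c'=='c', l++,r--
l=4 r=14: 'e'=='e', l++,r--
l=5 r=13: 'b'=='b', l++,r--

l=6, r=12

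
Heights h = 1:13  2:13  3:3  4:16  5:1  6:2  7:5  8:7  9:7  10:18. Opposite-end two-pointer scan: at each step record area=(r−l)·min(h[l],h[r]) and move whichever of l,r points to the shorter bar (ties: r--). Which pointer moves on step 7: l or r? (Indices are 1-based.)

l=1 r=10: min(13,18)*9=117 best=117 *, l++
l=2 r=10: min(13,18)*8=104 best=117, l++
l=3 r=10: min(3,18)*7=21 best=117, l++
l=4 r=10: min(16,18)*6=96 best=117, l++
l=5 r=10: min(1,18)*5=5 best=117, l++
l=6 r=10: min(2,18)*4=8 best=117, l++
l=7 r=10: min(5,18)*3=15 best=117, l++

l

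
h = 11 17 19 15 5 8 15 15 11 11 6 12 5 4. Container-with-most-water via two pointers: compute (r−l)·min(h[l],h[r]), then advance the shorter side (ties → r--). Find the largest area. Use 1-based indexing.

[1,14] min(11,4)*13=52 best=52 * → r--
[1,13] min(11,5)*12=60 best=60 * → r--
[1,12] min(11,12)*11=121 best=121 * → l++
[2,12] min(17,12)*10=120 best=121 → r--
[2,11] min(17,6)*9=54 best=121 → r--
[2,10] min(17,11)*8=88 best=121 → r--
[2,9] min(17,11)*7=77 best=121 → r--
[2,8] min(17,15)*6=90 best=121 → r--
[2,7] min(17,15)*5=75 best=121 → r--
[2,6] min(17,8)*4=32 best=121 → r--
[2,5] min(17,5)*3=15 best=121 → r--
[2,4] min(17,15)*2=30 best=121 → r--
[2,3] min(17,19)*1=17 best=121 → l++

max area = 121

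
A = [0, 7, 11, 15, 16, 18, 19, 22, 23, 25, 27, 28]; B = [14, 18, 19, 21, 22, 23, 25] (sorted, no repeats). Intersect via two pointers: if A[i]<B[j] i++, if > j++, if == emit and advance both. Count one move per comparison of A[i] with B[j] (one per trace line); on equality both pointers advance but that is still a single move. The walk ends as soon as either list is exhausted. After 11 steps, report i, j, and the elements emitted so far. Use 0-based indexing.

i=0 j=0: 0<14, i++
i=1 j=0: 7<14, i++
i=2 j=0: 11<14, i++
i=3 j=0: 15>14, j++
i=3 j=1: 15<18, i++
i=4 j=1: 16<18, i++
i=5 j=1: 18==18 emit, i++,j++
i=6 j=2: 19==19 emit, i++,j++
i=7 j=3: 22>21, j++
i=7 j=4: 22==22 emit, i++,j++
i=8 j=5: 23==23 emit, i++,j++

i=9, j=6, emitted=[18, 19, 22, 23]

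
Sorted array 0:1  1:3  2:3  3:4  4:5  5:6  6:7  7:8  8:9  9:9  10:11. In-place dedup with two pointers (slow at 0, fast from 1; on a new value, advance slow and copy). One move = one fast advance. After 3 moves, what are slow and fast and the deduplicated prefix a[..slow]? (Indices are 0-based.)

slow=0 fast=1: a[fast]=3≠a[slow]=1 write a[1]=3, slow++,fast++
slow=1 fast=2: a[fast]=3=a[slow] dup, fast++
slow=1 fast=3: a[fast]=4≠a[slow]=3 write a[2]=4, slow++,fast++

slow=2, fast=4, prefix=[1, 3, 4]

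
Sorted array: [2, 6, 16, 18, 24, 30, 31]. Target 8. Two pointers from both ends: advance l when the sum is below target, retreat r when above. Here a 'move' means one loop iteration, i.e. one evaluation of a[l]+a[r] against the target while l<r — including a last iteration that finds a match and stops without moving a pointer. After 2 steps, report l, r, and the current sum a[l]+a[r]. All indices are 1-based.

l=1, r=5, sum=26

l=1 r=7: 2+31=33 >8, r--
l=1 r=6: 2+30=32 >8, r--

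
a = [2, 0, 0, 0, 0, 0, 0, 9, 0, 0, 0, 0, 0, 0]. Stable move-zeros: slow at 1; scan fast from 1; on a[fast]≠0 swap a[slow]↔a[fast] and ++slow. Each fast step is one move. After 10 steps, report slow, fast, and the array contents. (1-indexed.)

slow=3, fast=11, a=[2, 9, 0, 0, 0, 0, 0, 0, 0, 0, 0, 0, 0, 0]

(s=1,f=1) a[fast]=2≠0 swap→a[1]=2 → slow++,fast++
(s=2,f=2) a[fast]=0 → fast++
(s=2,f=3) a[fast]=0 → fast++
(s=2,f=4) a[fast]=0 → fast++
(s=2,f=5) a[fast]=0 → fast++
(s=2,f=6) a[fast]=0 → fast++
(s=2,f=7) a[fast]=0 → fast++
(s=2,f=8) a[fast]=9≠0 swap→a[2]=9 → slow++,fast++
(s=3,f=9) a[fast]=0 → fast++
(s=3,f=10) a[fast]=0 → fast++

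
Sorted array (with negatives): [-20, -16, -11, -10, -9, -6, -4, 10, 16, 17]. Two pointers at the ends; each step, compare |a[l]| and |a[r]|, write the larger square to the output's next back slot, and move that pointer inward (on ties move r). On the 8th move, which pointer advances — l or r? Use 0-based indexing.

l

l=0 r=9: |-20|>|17| out[9]=400, l++
l=1 r=9: |-16|<=|17| out[8]=289, r--
l=1 r=8: |-16|<=|16| out[7]=256, r--
l=1 r=7: |-16|>|10| out[6]=256, l++
l=2 r=7: |-11|>|10| out[5]=121, l++
l=3 r=7: |-10|<=|10| out[4]=100, r--
l=3 r=6: |-10|>|-4| out[3]=100, l++
l=4 r=6: |-9|>|-4| out[2]=81, l++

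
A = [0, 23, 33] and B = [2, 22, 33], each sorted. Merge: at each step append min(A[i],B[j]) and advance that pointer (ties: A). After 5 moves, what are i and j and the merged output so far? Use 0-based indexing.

i=3, j=2, merged so far=[0, 2, 22, 23, 33]

i=0 j=0: A[i]=0<=B[j]=2 take 0, i++
i=1 j=0: A[i]=23>B[j]=2 take 2, j++
i=1 j=1: A[i]=23>B[j]=22 take 22, j++
i=1 j=2: A[i]=23<=B[j]=33 take 23, i++
i=2 j=2: A[i]=33<=B[j]=33 take 33, i++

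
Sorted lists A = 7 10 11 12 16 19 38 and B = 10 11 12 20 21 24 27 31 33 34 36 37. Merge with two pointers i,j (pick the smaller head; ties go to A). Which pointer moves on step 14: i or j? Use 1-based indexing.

[i=1,j=1] A[i]=7<=B[j]=10 take 7 → i++
[i=2,j=1] A[i]=10<=B[j]=10 take 10 → i++
[i=3,j=1] A[i]=11>B[j]=10 take 10 → j++
[i=3,j=2] A[i]=11<=B[j]=11 take 11 → i++
[i=4,j=2] A[i]=12>B[j]=11 take 11 → j++
[i=4,j=3] A[i]=12<=B[j]=12 take 12 → i++
[i=5,j=3] A[i]=16>B[j]=12 take 12 → j++
[i=5,j=4] A[i]=16<=B[j]=20 take 16 → i++
[i=6,j=4] A[i]=19<=B[j]=20 take 19 → i++
[i=7,j=4] A[i]=38>B[j]=20 take 20 → j++
[i=7,j=5] A[i]=38>B[j]=21 take 21 → j++
[i=7,j=6] A[i]=38>B[j]=24 take 24 → j++
[i=7,j=7] A[i]=38>B[j]=27 take 27 → j++
[i=7,j=8] A[i]=38>B[j]=31 take 31 → j++

j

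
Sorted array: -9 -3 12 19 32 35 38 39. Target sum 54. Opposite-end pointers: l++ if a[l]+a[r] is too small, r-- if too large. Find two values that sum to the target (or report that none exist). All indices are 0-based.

(19, 35)

[0,7] -9+39=30 <54 → l++
[1,7] -3+39=36 <54 → l++
[2,7] 12+39=51 <54 → l++
[3,7] 19+39=58 >54 → r--
[3,6] 19+38=57 >54 → r--
[3,5] 19+35=54 → found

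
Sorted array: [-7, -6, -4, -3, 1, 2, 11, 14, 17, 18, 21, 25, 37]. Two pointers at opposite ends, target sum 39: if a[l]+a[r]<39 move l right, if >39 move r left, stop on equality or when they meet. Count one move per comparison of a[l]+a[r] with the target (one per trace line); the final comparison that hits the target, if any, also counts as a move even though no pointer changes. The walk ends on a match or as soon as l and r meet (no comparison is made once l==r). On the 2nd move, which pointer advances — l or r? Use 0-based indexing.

l=0 r=12: -7+37=30 <39, l++
l=1 r=12: -6+37=31 <39, l++

l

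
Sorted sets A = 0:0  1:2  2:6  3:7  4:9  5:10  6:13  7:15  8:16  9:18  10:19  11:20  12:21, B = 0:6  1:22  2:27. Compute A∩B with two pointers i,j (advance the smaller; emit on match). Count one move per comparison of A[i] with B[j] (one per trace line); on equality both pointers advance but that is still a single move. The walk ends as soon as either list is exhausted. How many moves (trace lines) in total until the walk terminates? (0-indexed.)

[i=0,j=0] 0<6 → i++
[i=1,j=0] 2<6 → i++
[i=2,j=0] 6==6 emit → i++,j++
[i=3,j=1] 7<22 → i++
[i=4,j=1] 9<22 → i++
[i=5,j=1] 10<22 → i++
[i=6,j=1] 13<22 → i++
[i=7,j=1] 15<22 → i++
[i=8,j=1] 16<22 → i++
[i=9,j=1] 18<22 → i++
[i=10,j=1] 19<22 → i++
[i=11,j=1] 20<22 → i++
[i=12,j=1] 21<22 → i++

13 moves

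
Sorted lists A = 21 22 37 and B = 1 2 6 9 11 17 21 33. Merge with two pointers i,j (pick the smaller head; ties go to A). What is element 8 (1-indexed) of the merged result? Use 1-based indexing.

i=1 j=1: A[i]=21>B[j]=1 take 1, j++
i=1 j=2: A[i]=21>B[j]=2 take 2, j++
i=1 j=3: A[i]=21>B[j]=6 take 6, j++
i=1 j=4: A[i]=21>B[j]=9 take 9, j++
i=1 j=5: A[i]=21>B[j]=11 take 11, j++
i=1 j=6: A[i]=21>B[j]=17 take 17, j++
i=1 j=7: A[i]=21<=B[j]=21 take 21, i++
i=2 j=7: A[i]=22>B[j]=21 take 21, j++
i=2 j=8: A[i]=22<=B[j]=33 take 22, i++
i=3 j=8: A[i]=37>B[j]=33 take 33, j++
i=3 j=9: B done, take A[i]=37, i++

merged[8] = 21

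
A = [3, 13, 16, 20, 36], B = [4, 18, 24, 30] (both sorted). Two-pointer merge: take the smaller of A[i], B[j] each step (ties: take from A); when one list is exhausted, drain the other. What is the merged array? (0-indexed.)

[3, 4, 13, 16, 18, 20, 24, 30, 36]

i=0 j=0: A[i]=3<=B[j]=4 take 3, i++
i=1 j=0: A[i]=13>B[j]=4 take 4, j++
i=1 j=1: A[i]=13<=B[j]=18 take 13, i++
i=2 j=1: A[i]=16<=B[j]=18 take 16, i++
i=3 j=1: A[i]=20>B[j]=18 take 18, j++
i=3 j=2: A[i]=20<=B[j]=24 take 20, i++
i=4 j=2: A[i]=36>B[j]=24 take 24, j++
i=4 j=3: A[i]=36>B[j]=30 take 30, j++
i=4 j=4: B done, take A[i]=36, i++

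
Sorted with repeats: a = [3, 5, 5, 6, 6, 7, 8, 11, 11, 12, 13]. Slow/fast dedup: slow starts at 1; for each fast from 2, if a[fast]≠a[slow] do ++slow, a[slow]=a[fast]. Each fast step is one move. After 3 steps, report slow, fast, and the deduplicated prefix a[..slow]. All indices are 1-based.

slow=3, fast=5, prefix=[3, 5, 6]

(s=1,f=2) a[fast]=5≠a[slow]=3 write a[2]=5 → slow++,fast++
(s=2,f=3) a[fast]=5=a[slow] dup → fast++
(s=2,f=4) a[fast]=6≠a[slow]=5 write a[3]=6 → slow++,fast++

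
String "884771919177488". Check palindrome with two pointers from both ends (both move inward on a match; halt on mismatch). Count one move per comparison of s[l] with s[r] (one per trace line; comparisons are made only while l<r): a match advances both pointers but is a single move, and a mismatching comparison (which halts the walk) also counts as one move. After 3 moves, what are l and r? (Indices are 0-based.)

l=0 r=14: '8'=='8', l++,r--
l=1 r=13: '8'=='8', l++,r--
l=2 r=12: '4'=='4', l++,r--

l=3, r=11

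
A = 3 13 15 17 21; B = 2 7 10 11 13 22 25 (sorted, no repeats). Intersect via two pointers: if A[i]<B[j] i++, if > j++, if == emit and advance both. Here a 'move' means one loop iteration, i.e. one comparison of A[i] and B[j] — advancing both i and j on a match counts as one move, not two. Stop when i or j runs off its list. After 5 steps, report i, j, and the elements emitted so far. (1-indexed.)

[i=1,j=1] 3>2 → j++
[i=1,j=2] 3<7 → i++
[i=2,j=2] 13>7 → j++
[i=2,j=3] 13>10 → j++
[i=2,j=4] 13>11 → j++

i=2, j=5, emitted=[]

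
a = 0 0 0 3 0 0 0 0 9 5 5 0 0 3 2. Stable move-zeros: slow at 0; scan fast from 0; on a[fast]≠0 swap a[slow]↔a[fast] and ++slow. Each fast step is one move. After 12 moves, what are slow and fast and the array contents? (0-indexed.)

slow=0 fast=0: a[fast]=0, fast++
slow=0 fast=1: a[fast]=0, fast++
slow=0 fast=2: a[fast]=0, fast++
slow=0 fast=3: a[fast]=3≠0 swap→a[0]=3, slow++,fast++
slow=1 fast=4: a[fast]=0, fast++
slow=1 fast=5: a[fast]=0, fast++
slow=1 fast=6: a[fast]=0, fast++
slow=1 fast=7: a[fast]=0, fast++
slow=1 fast=8: a[fast]=9≠0 swap→a[1]=9, slow++,fast++
slow=2 fast=9: a[fast]=5≠0 swap→a[2]=5, slow++,fast++
slow=3 fast=10: a[fast]=5≠0 swap→a[3]=5, slow++,fast++
slow=4 fast=11: a[fast]=0, fast++

slow=4, fast=12, a=[3, 9, 5, 5, 0, 0, 0, 0, 0, 0, 0, 0, 0, 3, 2]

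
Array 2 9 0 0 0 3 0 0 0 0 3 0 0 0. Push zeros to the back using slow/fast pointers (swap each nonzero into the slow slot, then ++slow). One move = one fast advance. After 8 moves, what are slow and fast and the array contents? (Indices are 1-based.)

slow=4, fast=9, a=[2, 9, 3, 0, 0, 0, 0, 0, 0, 0, 3, 0, 0, 0]

(s=1,f=1) a[fast]=2≠0 swap→a[1]=2 → slow++,fast++
(s=2,f=2) a[fast]=9≠0 swap→a[2]=9 → slow++,fast++
(s=3,f=3) a[fast]=0 → fast++
(s=3,f=4) a[fast]=0 → fast++
(s=3,f=5) a[fast]=0 → fast++
(s=3,f=6) a[fast]=3≠0 swap→a[3]=3 → slow++,fast++
(s=4,f=7) a[fast]=0 → fast++
(s=4,f=8) a[fast]=0 → fast++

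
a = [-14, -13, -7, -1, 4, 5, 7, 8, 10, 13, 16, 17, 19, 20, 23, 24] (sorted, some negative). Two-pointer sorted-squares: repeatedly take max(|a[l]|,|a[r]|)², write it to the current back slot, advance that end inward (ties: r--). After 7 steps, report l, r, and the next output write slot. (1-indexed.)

l=2, r=10, next write slot=9

[1,16] |-14|<=|24| out[16]=576 → r--
[1,15] |-14|<=|23| out[15]=529 → r--
[1,14] |-14|<=|20| out[14]=400 → r--
[1,13] |-14|<=|19| out[13]=361 → r--
[1,12] |-14|<=|17| out[12]=289 → r--
[1,11] |-14|<=|16| out[11]=256 → r--
[1,10] |-14|>|13| out[10]=196 → l++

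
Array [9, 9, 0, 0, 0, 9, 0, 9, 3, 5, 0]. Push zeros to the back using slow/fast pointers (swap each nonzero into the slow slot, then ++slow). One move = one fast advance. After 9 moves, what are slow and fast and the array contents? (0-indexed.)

slow=0 fast=0: a[fast]=9≠0 swap→a[0]=9, slow++,fast++
slow=1 fast=1: a[fast]=9≠0 swap→a[1]=9, slow++,fast++
slow=2 fast=2: a[fast]=0, fast++
slow=2 fast=3: a[fast]=0, fast++
slow=2 fast=4: a[fast]=0, fast++
slow=2 fast=5: a[fast]=9≠0 swap→a[2]=9, slow++,fast++
slow=3 fast=6: a[fast]=0, fast++
slow=3 fast=7: a[fast]=9≠0 swap→a[3]=9, slow++,fast++
slow=4 fast=8: a[fast]=3≠0 swap→a[4]=3, slow++,fast++

slow=5, fast=9, a=[9, 9, 9, 9, 3, 0, 0, 0, 0, 5, 0]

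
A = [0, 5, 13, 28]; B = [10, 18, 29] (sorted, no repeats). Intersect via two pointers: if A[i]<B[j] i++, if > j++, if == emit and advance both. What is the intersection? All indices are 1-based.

[i=1,j=1] 0<10 → i++
[i=2,j=1] 5<10 → i++
[i=3,j=1] 13>10 → j++
[i=3,j=2] 13<18 → i++
[i=4,j=2] 28>18 → j++
[i=4,j=3] 28<29 → i++

intersection = []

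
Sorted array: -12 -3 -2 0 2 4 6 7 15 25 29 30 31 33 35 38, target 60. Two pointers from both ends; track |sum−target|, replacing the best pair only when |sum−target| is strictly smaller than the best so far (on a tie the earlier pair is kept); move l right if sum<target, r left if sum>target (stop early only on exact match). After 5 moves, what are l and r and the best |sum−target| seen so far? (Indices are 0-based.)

[0,15] -12+38=26 d=34 * → l++
[1,15] -3+38=35 d=25 * → l++
[2,15] -2+38=36 d=24 * → l++
[3,15] 0+38=38 d=22 * → l++
[4,15] 2+38=40 d=20 * → l++

l=5, r=15, best |Δ|=20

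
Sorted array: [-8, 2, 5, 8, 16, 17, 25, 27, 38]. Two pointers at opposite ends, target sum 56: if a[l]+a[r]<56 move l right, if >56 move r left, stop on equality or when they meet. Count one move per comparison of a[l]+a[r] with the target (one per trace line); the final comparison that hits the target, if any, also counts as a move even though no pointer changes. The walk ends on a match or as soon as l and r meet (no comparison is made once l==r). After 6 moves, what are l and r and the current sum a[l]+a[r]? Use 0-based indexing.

[0,8] -8+38=30 <56 → l++
[1,8] 2+38=40 <56 → l++
[2,8] 5+38=43 <56 → l++
[3,8] 8+38=46 <56 → l++
[4,8] 16+38=54 <56 → l++
[5,8] 17+38=55 <56 → l++

l=6, r=8, sum=63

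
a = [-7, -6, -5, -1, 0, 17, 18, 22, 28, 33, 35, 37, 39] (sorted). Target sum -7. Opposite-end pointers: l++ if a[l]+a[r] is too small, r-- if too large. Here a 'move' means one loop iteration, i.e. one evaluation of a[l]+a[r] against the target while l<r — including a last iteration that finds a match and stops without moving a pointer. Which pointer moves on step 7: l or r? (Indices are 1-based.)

r

[1,13] -7+39=32 >-7 → r--
[1,12] -7+37=30 >-7 → r--
[1,11] -7+35=28 >-7 → r--
[1,10] -7+33=26 >-7 → r--
[1,9] -7+28=21 >-7 → r--
[1,8] -7+22=15 >-7 → r--
[1,7] -7+18=11 >-7 → r--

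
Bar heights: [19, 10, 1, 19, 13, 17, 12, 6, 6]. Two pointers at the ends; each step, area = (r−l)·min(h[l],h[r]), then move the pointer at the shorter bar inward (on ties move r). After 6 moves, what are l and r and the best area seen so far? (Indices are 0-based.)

l=0 r=8: min(19,6)*8=48 best=48 *, r--
l=0 r=7: min(19,6)*7=42 best=48, r--
l=0 r=6: min(19,12)*6=72 best=72 *, r--
l=0 r=5: min(19,17)*5=85 best=85 *, r--
l=0 r=4: min(19,13)*4=52 best=85, r--
l=0 r=3: min(19,19)*3=57 best=85, r--

l=0, r=2, best area=85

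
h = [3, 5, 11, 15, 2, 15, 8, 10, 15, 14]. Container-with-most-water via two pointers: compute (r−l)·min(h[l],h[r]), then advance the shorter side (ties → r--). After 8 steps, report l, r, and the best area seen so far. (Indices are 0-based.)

l=3, r=4, best area=84

l=0 r=9: min(3,14)*9=27 best=27 *, l++
l=1 r=9: min(5,14)*8=40 best=40 *, l++
l=2 r=9: min(11,14)*7=77 best=77 *, l++
l=3 r=9: min(15,14)*6=84 best=84 *, r--
l=3 r=8: min(15,15)*5=75 best=84, r--
l=3 r=7: min(15,10)*4=40 best=84, r--
l=3 r=6: min(15,8)*3=24 best=84, r--
l=3 r=5: min(15,15)*2=30 best=84, r--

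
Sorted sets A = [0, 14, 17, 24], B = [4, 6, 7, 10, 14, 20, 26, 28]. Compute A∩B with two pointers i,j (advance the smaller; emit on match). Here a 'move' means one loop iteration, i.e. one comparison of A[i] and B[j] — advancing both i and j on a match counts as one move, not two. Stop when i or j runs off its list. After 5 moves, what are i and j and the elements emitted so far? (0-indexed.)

i=1, j=4, emitted=[]

i=0 j=0: 0<4, i++
i=1 j=0: 14>4, j++
i=1 j=1: 14>6, j++
i=1 j=2: 14>7, j++
i=1 j=3: 14>10, j++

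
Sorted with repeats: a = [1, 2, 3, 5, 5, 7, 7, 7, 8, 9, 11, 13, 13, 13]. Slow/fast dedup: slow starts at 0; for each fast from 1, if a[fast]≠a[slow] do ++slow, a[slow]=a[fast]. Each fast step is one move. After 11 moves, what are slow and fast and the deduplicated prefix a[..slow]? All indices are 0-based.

(s=0,f=1) a[fast]=2≠a[slow]=1 write a[1]=2 → slow++,fast++
(s=1,f=2) a[fast]=3≠a[slow]=2 write a[2]=3 → slow++,fast++
(s=2,f=3) a[fast]=5≠a[slow]=3 write a[3]=5 → slow++,fast++
(s=3,f=4) a[fast]=5=a[slow] dup → fast++
(s=3,f=5) a[fast]=7≠a[slow]=5 write a[4]=7 → slow++,fast++
(s=4,f=6) a[fast]=7=a[slow] dup → fast++
(s=4,f=7) a[fast]=7=a[slow] dup → fast++
(s=4,f=8) a[fast]=8≠a[slow]=7 write a[5]=8 → slow++,fast++
(s=5,f=9) a[fast]=9≠a[slow]=8 write a[6]=9 → slow++,fast++
(s=6,f=10) a[fast]=11≠a[slow]=9 write a[7]=11 → slow++,fast++
(s=7,f=11) a[fast]=13≠a[slow]=11 write a[8]=13 → slow++,fast++

slow=8, fast=12, prefix=[1, 2, 3, 5, 7, 8, 9, 11, 13]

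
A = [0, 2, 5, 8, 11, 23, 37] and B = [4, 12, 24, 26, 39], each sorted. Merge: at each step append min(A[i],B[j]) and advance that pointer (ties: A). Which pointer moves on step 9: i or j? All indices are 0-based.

j

[i=0,j=0] A[i]=0<=B[j]=4 take 0 → i++
[i=1,j=0] A[i]=2<=B[j]=4 take 2 → i++
[i=2,j=0] A[i]=5>B[j]=4 take 4 → j++
[i=2,j=1] A[i]=5<=B[j]=12 take 5 → i++
[i=3,j=1] A[i]=8<=B[j]=12 take 8 → i++
[i=4,j=1] A[i]=11<=B[j]=12 take 11 → i++
[i=5,j=1] A[i]=23>B[j]=12 take 12 → j++
[i=5,j=2] A[i]=23<=B[j]=24 take 23 → i++
[i=6,j=2] A[i]=37>B[j]=24 take 24 → j++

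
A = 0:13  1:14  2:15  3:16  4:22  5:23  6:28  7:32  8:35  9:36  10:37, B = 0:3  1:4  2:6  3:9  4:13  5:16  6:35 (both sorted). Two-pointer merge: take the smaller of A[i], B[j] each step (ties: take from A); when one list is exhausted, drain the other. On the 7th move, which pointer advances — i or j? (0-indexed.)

i

i=0 j=0: A[i]=13>B[j]=3 take 3, j++
i=0 j=1: A[i]=13>B[j]=4 take 4, j++
i=0 j=2: A[i]=13>B[j]=6 take 6, j++
i=0 j=3: A[i]=13>B[j]=9 take 9, j++
i=0 j=4: A[i]=13<=B[j]=13 take 13, i++
i=1 j=4: A[i]=14>B[j]=13 take 13, j++
i=1 j=5: A[i]=14<=B[j]=16 take 14, i++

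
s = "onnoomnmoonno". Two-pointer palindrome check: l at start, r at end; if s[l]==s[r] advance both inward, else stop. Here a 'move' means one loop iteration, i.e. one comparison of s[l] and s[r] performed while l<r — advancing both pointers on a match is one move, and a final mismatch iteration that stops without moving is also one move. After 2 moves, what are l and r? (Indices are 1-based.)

l=1 r=13: 'o'=='o', l++,r--
l=2 r=12: 'n'=='n', l++,r--

l=3, r=11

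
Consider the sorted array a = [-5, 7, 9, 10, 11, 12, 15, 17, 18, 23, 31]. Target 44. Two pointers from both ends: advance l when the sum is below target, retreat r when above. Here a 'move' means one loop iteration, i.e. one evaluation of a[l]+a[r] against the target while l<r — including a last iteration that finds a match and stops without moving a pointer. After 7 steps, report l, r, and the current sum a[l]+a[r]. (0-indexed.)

[0,10] -5+31=26 <44 → l++
[1,10] 7+31=38 <44 → l++
[2,10] 9+31=40 <44 → l++
[3,10] 10+31=41 <44 → l++
[4,10] 11+31=42 <44 → l++
[5,10] 12+31=43 <44 → l++
[6,10] 15+31=46 >44 → r--

l=6, r=9, sum=38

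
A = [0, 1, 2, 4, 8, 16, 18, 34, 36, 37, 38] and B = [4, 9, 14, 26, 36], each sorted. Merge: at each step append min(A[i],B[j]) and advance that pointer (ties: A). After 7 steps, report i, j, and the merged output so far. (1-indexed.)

[i=1,j=1] A[i]=0<=B[j]=4 take 0 → i++
[i=2,j=1] A[i]=1<=B[j]=4 take 1 → i++
[i=3,j=1] A[i]=2<=B[j]=4 take 2 → i++
[i=4,j=1] A[i]=4<=B[j]=4 take 4 → i++
[i=5,j=1] A[i]=8>B[j]=4 take 4 → j++
[i=5,j=2] A[i]=8<=B[j]=9 take 8 → i++
[i=6,j=2] A[i]=16>B[j]=9 take 9 → j++

i=6, j=3, merged so far=[0, 1, 2, 4, 4, 8, 9]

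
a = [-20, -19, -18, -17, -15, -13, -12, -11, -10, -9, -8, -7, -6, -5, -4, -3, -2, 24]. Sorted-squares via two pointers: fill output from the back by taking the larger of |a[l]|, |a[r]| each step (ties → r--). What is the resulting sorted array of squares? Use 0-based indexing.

[4, 9, 16, 25, 36, 49, 64, 81, 100, 121, 144, 169, 225, 289, 324, 361, 400, 576]

l=0 r=17: |-20|<=|24| out[17]=576, r--
l=0 r=16: |-20|>|-2| out[16]=400, l++
l=1 r=16: |-19|>|-2| out[15]=361, l++
l=2 r=16: |-18|>|-2| out[14]=324, l++
l=3 r=16: |-17|>|-2| out[13]=289, l++
l=4 r=16: |-15|>|-2| out[12]=225, l++
l=5 r=16: |-13|>|-2| out[11]=169, l++
l=6 r=16: |-12|>|-2| out[10]=144, l++
l=7 r=16: |-11|>|-2| out[9]=121, l++
l=8 r=16: |-10|>|-2| out[8]=100, l++
l=9 r=16: |-9|>|-2| out[7]=81, l++
l=10 r=16: |-8|>|-2| out[6]=64, l++
l=11 r=16: |-7|>|-2| out[5]=49, l++
l=12 r=16: |-6|>|-2| out[4]=36, l++
l=13 r=16: |-5|>|-2| out[3]=25, l++
l=14 r=16: |-4|>|-2| out[2]=16, l++
l=15 r=16: |-3|>|-2| out[1]=9, l++
l=16 r=16: |-2|<=|-2| out[0]=4, r--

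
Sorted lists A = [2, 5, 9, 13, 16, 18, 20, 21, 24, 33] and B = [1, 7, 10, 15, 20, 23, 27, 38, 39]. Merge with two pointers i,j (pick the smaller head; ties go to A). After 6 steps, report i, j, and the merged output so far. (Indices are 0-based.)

[i=0,j=0] A[i]=2>B[j]=1 take 1 → j++
[i=0,j=1] A[i]=2<=B[j]=7 take 2 → i++
[i=1,j=1] A[i]=5<=B[j]=7 take 5 → i++
[i=2,j=1] A[i]=9>B[j]=7 take 7 → j++
[i=2,j=2] A[i]=9<=B[j]=10 take 9 → i++
[i=3,j=2] A[i]=13>B[j]=10 take 10 → j++

i=3, j=3, merged so far=[1, 2, 5, 7, 9, 10]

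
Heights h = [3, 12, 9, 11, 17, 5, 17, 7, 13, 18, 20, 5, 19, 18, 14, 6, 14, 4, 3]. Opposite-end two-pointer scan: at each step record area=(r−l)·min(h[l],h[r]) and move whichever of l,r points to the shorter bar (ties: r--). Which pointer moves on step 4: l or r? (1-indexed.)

[1,19] min(3,3)*18=54 best=54 * → r--
[1,18] min(3,4)*17=51 best=54 → l++
[2,18] min(12,4)*16=64 best=64 * → r--
[2,17] min(12,14)*15=180 best=180 * → l++

l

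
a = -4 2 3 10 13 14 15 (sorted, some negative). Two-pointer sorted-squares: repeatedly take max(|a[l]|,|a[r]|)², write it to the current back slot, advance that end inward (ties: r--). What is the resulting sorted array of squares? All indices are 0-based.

[0,6] |-4|<=|15| out[6]=225 → r--
[0,5] |-4|<=|14| out[5]=196 → r--
[0,4] |-4|<=|13| out[4]=169 → r--
[0,3] |-4|<=|10| out[3]=100 → r--
[0,2] |-4|>|3| out[2]=16 → l++
[1,2] |2|<=|3| out[1]=9 → r--
[1,1] |2|<=|2| out[0]=4 → r--

[4, 9, 16, 100, 169, 196, 225]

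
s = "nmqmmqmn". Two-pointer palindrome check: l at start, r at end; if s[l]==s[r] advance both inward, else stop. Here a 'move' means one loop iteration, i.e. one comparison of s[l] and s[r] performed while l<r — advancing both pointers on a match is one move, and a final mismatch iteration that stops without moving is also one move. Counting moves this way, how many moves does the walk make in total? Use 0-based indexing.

4 moves

[0,7] 'n'=='n' → l++,r--
[1,6] 'm'=='m' → l++,r--
[2,5] 'q'=='q' → l++,r--
[3,4] 'm'=='m' → l++,r--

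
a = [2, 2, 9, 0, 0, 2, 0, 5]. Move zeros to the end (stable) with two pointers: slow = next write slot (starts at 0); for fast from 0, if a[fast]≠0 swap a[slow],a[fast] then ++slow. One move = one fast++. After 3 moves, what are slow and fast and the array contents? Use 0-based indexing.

(s=0,f=0) a[fast]=2≠0 swap→a[0]=2 → slow++,fast++
(s=1,f=1) a[fast]=2≠0 swap→a[1]=2 → slow++,fast++
(s=2,f=2) a[fast]=9≠0 swap→a[2]=9 → slow++,fast++

slow=3, fast=3, a=[2, 2, 9, 0, 0, 2, 0, 5]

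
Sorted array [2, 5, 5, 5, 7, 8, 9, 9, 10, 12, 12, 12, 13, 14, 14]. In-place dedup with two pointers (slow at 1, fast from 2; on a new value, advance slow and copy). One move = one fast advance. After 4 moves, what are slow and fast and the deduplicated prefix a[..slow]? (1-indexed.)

(s=1,f=2) a[fast]=5≠a[slow]=2 write a[2]=5 → slow++,fast++
(s=2,f=3) a[fast]=5=a[slow] dup → fast++
(s=2,f=4) a[fast]=5=a[slow] dup → fast++
(s=2,f=5) a[fast]=7≠a[slow]=5 write a[3]=7 → slow++,fast++

slow=3, fast=6, prefix=[2, 5, 7]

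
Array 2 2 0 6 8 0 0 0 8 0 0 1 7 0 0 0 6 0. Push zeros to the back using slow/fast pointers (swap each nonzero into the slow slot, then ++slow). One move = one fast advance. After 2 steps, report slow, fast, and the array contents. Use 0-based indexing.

slow=2, fast=2, a=[2, 2, 0, 6, 8, 0, 0, 0, 8, 0, 0, 1, 7, 0, 0, 0, 6, 0]

slow=0 fast=0: a[fast]=2≠0 swap→a[0]=2, slow++,fast++
slow=1 fast=1: a[fast]=2≠0 swap→a[1]=2, slow++,fast++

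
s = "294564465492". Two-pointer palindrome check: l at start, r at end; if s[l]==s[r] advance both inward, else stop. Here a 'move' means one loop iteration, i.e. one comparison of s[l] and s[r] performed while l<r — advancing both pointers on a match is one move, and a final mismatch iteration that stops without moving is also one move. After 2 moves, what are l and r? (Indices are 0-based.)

l=2, r=9

l=0 r=11: '2'=='2', l++,r--
l=1 r=10: '9'=='9', l++,r--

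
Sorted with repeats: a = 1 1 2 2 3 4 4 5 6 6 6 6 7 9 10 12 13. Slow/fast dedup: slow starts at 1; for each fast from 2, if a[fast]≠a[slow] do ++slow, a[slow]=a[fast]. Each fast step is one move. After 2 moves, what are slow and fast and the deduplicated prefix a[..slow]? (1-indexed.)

slow=1 fast=2: a[fast]=1=a[slow] dup, fast++
slow=1 fast=3: a[fast]=2≠a[slow]=1 write a[2]=2, slow++,fast++

slow=2, fast=4, prefix=[1, 2]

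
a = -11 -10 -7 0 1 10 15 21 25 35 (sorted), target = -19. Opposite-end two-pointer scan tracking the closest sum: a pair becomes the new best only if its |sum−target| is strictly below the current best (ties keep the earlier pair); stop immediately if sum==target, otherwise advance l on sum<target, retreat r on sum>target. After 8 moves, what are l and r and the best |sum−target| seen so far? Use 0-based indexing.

l=0, r=1, best |Δ|=1

l=0 r=9: -11+35=24 d=43 *, r--
l=0 r=8: -11+25=14 d=33 *, r--
l=0 r=7: -11+21=10 d=29 *, r--
l=0 r=6: -11+15=4 d=23 *, r--
l=0 r=5: -11+10=-1 d=18 *, r--
l=0 r=4: -11+1=-10 d=9 *, r--
l=0 r=3: -11+0=-11 d=8 *, r--
l=0 r=2: -11+-7=-18 d=1 *, r--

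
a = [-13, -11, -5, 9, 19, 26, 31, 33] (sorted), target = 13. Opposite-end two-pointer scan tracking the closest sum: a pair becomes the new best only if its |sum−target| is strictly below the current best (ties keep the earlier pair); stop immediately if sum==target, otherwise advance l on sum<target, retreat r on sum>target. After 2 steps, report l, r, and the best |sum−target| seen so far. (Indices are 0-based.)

l=0, r=5, best |Δ|=5

[0,7] -13+33=20 d=7 * → r--
[0,6] -13+31=18 d=5 * → r--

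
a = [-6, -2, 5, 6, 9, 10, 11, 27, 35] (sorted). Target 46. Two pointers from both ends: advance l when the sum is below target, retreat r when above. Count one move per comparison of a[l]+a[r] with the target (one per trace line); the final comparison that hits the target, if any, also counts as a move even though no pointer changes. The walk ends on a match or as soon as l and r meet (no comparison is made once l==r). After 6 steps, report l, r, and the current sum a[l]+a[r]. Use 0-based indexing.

l=6, r=8, sum=46

[0,8] -6+35=29 <46 → l++
[1,8] -2+35=33 <46 → l++
[2,8] 5+35=40 <46 → l++
[3,8] 6+35=41 <46 → l++
[4,8] 9+35=44 <46 → l++
[5,8] 10+35=45 <46 → l++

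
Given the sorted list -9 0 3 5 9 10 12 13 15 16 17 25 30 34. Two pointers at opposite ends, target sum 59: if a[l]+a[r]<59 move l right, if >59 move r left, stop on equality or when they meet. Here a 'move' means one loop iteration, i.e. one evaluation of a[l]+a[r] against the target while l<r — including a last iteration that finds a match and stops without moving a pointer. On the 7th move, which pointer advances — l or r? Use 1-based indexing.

l

[1,14] -9+34=25 <59 → l++
[2,14] 0+34=34 <59 → l++
[3,14] 3+34=37 <59 → l++
[4,14] 5+34=39 <59 → l++
[5,14] 9+34=43 <59 → l++
[6,14] 10+34=44 <59 → l++
[7,14] 12+34=46 <59 → l++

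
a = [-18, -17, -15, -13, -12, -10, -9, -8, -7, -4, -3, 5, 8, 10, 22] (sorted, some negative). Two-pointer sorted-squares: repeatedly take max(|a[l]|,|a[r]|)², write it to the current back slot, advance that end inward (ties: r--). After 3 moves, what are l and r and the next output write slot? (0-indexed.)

l=2, r=13, next write slot=11

l=0 r=14: |-18|<=|22| out[14]=484, r--
l=0 r=13: |-18|>|10| out[13]=324, l++
l=1 r=13: |-17|>|10| out[12]=289, l++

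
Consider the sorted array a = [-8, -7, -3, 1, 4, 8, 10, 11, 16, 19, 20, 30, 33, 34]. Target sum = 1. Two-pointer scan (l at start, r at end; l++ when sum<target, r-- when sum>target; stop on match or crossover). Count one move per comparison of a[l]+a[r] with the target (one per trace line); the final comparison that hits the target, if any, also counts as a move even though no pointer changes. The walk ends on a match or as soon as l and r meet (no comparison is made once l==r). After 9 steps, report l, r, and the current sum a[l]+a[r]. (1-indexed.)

l=2, r=6, sum=1

l=1 r=14: -8+34=26 >1, r--
l=1 r=13: -8+33=25 >1, r--
l=1 r=12: -8+30=22 >1, r--
l=1 r=11: -8+20=12 >1, r--
l=1 r=10: -8+19=11 >1, r--
l=1 r=9: -8+16=8 >1, r--
l=1 r=8: -8+11=3 >1, r--
l=1 r=7: -8+10=2 >1, r--
l=1 r=6: -8+8=0 <1, l++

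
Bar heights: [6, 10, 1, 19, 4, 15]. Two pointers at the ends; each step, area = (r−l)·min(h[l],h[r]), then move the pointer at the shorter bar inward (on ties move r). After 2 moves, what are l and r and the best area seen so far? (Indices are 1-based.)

[1,6] min(6,15)*5=30 best=30 * → l++
[2,6] min(10,15)*4=40 best=40 * → l++

l=3, r=6, best area=40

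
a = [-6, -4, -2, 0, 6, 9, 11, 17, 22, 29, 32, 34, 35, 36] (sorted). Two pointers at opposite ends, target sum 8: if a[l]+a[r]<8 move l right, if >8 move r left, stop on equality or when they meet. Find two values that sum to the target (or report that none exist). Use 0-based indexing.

[0,13] -6+36=30 >8 → r--
[0,12] -6+35=29 >8 → r--
[0,11] -6+34=28 >8 → r--
[0,10] -6+32=26 >8 → r--
[0,9] -6+29=23 >8 → r--
[0,8] -6+22=16 >8 → r--
[0,7] -6+17=11 >8 → r--
[0,6] -6+11=5 <8 → l++
[1,6] -4+11=7 <8 → l++
[2,6] -2+11=9 >8 → r--
[2,5] -2+9=7 <8 → l++
[3,5] 0+9=9 >8 → r--
[3,4] 0+6=6 <8 → l++

no pair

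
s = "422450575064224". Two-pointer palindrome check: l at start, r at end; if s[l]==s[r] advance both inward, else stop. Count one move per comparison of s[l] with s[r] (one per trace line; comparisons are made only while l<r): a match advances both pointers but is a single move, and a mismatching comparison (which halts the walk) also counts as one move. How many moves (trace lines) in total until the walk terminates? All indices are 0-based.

[0,14] '4'=='4' → l++,r--
[1,13] '2'=='2' → l++,r--
[2,12] '2'=='2' → l++,r--
[3,11] '4'=='4' → l++,r--
[4,10] '5'!='6' → stop

5 moves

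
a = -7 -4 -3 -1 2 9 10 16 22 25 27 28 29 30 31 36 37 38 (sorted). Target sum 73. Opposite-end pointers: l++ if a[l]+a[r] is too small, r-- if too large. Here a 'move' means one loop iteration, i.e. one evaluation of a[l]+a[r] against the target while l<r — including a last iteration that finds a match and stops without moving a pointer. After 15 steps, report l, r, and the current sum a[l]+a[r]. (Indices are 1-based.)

[1,18] -7+38=31 <73 → l++
[2,18] -4+38=34 <73 → l++
[3,18] -3+38=35 <73 → l++
[4,18] -1+38=37 <73 → l++
[5,18] 2+38=40 <73 → l++
[6,18] 9+38=47 <73 → l++
[7,18] 10+38=48 <73 → l++
[8,18] 16+38=54 <73 → l++
[9,18] 22+38=60 <73 → l++
[10,18] 25+38=63 <73 → l++
[11,18] 27+38=65 <73 → l++
[12,18] 28+38=66 <73 → l++
[13,18] 29+38=67 <73 → l++
[14,18] 30+38=68 <73 → l++
[15,18] 31+38=69 <73 → l++

l=16, r=18, sum=74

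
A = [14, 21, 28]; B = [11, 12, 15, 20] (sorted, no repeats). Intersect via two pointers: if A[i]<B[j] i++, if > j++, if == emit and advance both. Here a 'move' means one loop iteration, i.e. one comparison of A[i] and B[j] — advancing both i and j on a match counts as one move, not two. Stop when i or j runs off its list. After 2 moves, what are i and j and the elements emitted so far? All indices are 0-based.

i=0, j=2, emitted=[]

[i=0,j=0] 14>11 → j++
[i=0,j=1] 14>12 → j++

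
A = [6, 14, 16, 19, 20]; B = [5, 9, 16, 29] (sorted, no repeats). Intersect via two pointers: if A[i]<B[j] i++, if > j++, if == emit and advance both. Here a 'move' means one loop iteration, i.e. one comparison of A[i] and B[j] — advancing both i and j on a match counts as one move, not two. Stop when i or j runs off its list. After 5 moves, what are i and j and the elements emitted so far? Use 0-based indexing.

i=3, j=3, emitted=[16]

i=0 j=0: 6>5, j++
i=0 j=1: 6<9, i++
i=1 j=1: 14>9, j++
i=1 j=2: 14<16, i++
i=2 j=2: 16==16 emit, i++,j++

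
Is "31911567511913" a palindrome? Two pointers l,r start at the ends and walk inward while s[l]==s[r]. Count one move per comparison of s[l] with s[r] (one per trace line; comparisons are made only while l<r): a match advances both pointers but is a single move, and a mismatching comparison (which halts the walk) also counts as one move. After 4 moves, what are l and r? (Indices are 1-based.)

l=5, r=10

l=1 r=14: '3'=='3', l++,r--
l=2 r=13: '1'=='1', l++,r--
l=3 r=12: '9'=='9', l++,r--
l=4 r=11: '1'=='1', l++,r--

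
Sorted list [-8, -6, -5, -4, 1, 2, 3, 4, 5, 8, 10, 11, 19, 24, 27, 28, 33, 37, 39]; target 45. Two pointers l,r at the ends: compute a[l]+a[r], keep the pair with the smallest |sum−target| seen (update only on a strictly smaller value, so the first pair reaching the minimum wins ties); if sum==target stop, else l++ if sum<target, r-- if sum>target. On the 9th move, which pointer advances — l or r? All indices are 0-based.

l

[0,18] -8+39=31 d=14 * → l++
[1,18] -6+39=33 d=12 * → l++
[2,18] -5+39=34 d=11 * → l++
[3,18] -4+39=35 d=10 * → l++
[4,18] 1+39=40 d=5 * → l++
[5,18] 2+39=41 d=4 * → l++
[6,18] 3+39=42 d=3 * → l++
[7,18] 4+39=43 d=2 * → l++
[8,18] 5+39=44 d=1 * → l++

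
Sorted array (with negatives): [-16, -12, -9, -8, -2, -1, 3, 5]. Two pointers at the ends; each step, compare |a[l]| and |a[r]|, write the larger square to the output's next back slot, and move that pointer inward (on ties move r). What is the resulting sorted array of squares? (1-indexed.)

[1, 4, 9, 25, 64, 81, 144, 256]

[1,8] |-16|>|5| out[8]=256 → l++
[2,8] |-12|>|5| out[7]=144 → l++
[3,8] |-9|>|5| out[6]=81 → l++
[4,8] |-8|>|5| out[5]=64 → l++
[5,8] |-2|<=|5| out[4]=25 → r--
[5,7] |-2|<=|3| out[3]=9 → r--
[5,6] |-2|>|-1| out[2]=4 → l++
[6,6] |-1|<=|-1| out[1]=1 → r--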